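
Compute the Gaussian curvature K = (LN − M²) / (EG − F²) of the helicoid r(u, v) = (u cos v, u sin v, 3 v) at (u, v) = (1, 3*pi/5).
K = -9/100

Coefficients of the first fundamental form: E = 1, F = 0, G = u^2 + 9.
Coefficients of the second fundamental form: L = 0, M = -3/sqrt(u^2 + 9), N = 0.
Assemble K = (LN − M²)/(EG − F²) = -9/(u^2 + 9)^2. At (u, v) = (1, 3*pi/5): K = -9/100.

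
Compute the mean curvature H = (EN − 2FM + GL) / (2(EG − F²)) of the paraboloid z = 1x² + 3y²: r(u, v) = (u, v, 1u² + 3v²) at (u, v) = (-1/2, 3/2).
H = 88*sqrt(83)/6889

With E = 4*u^2 + 1, F = 12*u*v, G = 36*v^2 + 1, L = 2/sqrt(4*u^2 + 36*v^2 + 1), M = 0, N = 6/sqrt(4*u^2 + 36*v^2 + 1), assemble
  H = (EN − 2FM + GL) / (2(EG − F²)) = 4*(3*u^2 + 9*v^2 + 1)/(4*u^2 + 36*v^2 + 1)^(3/2).
At (u, v) = (-1/2, 3/2): H = 88*sqrt(83)/6889.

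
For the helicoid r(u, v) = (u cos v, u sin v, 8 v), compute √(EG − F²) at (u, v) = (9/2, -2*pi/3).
√(EG − F²)|_{(9/2, -2*pi/3)} = sqrt(337)/2

E = 1, F = 0, G = u^2 + 64; EG − F² = u^2 + 64; √(EG − F²) = sqrt(u^2 + 64). At the given point: sqrt(337)/2.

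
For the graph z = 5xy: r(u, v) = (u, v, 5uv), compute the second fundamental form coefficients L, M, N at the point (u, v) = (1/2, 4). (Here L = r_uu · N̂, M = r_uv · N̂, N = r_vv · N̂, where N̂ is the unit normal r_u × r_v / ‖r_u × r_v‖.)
L = 0;  M = 10*sqrt(181)/543;  N = 0

Compute the unit normal N̂(u, v) = (-5*v/sqrt(25*u^2 + 25*v^2 + 1), -5*u/sqrt(25*u^2 + 25*v^2 + 1), 1/sqrt(25*u^2 + 25*v^2 + 1)), and the second partials r_uu, r_uv, r_vv. Take dot products:
  L(u, v) = r_uu · N̂ = 0,
  M(u, v) = r_uv · N̂ = 5/sqrt(25*u^2 + 25*v^2 + 1),
  N(u, v) = r_vv · N̂ = 0.
Evaluating at (u, v) = (1/2, 4):
  L = 0, M = 10*sqrt(181)/543, N = 0.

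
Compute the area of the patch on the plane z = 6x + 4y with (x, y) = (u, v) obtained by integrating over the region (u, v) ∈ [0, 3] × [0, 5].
Area = 15*sqrt(53)

Area = ∫∫ √(EG − F²) du dv with √(EG − F²) = sqrt(53). Integrating over [0, 3] × [0, 5] gives 15*sqrt(53).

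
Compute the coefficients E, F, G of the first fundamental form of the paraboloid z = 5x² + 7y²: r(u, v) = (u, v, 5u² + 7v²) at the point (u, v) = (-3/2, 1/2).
E = 226;  F = -105;  G = 50

Partials: r_u = (1, 0, 10*u), r_v = (0, 1, 14*v). As functions of (u, v):
  E = r_u · r_u = 100*u^2 + 1,
  F = r_u · r_v = 140*u*v,
  G = r_v · r_v = 196*v^2 + 1.
Evaluating at (u, v) = (-3/2, 1/2): E = 226, F = -105, G = 50.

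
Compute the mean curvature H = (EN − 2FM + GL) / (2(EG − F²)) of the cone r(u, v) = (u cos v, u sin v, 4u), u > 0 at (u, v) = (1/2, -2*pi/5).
H = 4*sqrt(17)/17

With E = 17, F = 0, G = u^2, L = 0, M = 0, N = 4*sqrt(17)*u^2/(17*Abs(u)), assemble
  H = (EN − 2FM + GL) / (2(EG − F²)) = 2*sqrt(17)/(17*Abs(u)).
At (u, v) = (1/2, -2*pi/5): H = 4*sqrt(17)/17.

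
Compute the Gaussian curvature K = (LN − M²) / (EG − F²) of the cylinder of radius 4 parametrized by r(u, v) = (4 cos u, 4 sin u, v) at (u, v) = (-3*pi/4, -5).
K = 0

Coefficients of the first fundamental form: E = 16, F = 0, G = 1.
Coefficients of the second fundamental form: L = -4, M = 0, N = 0.
Assemble K = (LN − M²)/(EG − F²) = 0. At (u, v) = (-3*pi/4, -5): K = 0.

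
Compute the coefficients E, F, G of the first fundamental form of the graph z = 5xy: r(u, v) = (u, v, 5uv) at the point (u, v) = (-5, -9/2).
E = 2029/4;  F = 1125/2;  G = 626

Partials: r_u = (1, 0, 5*v), r_v = (0, 1, 5*u). As functions of (u, v):
  E = r_u · r_u = 25*v^2 + 1,
  F = r_u · r_v = 25*u*v,
  G = r_v · r_v = 25*u^2 + 1.
Evaluating at (u, v) = (-5, -9/2): E = 2029/4, F = 1125/2, G = 626.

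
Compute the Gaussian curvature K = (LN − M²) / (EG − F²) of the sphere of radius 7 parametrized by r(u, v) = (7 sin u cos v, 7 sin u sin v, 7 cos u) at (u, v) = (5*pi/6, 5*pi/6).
K = 1/49

Coefficients of the first fundamental form: E = 49, F = 0, G = 49*sin(u)^2.
Coefficients of the second fundamental form: L = -7*sin(u)/Abs(sin(u)), M = 0, N = -7*sin(u)^3/Abs(sin(u)).
Assemble K = (LN − M²)/(EG − F²) = 1/49. At (u, v) = (5*pi/6, 5*pi/6): K = 1/49.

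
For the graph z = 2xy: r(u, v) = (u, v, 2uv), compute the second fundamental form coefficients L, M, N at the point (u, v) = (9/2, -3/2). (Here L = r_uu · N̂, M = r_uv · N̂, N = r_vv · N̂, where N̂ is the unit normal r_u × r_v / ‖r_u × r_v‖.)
L = 0;  M = 2*sqrt(91)/91;  N = 0

Compute the unit normal N̂(u, v) = (-2*v/sqrt(4*u^2 + 4*v^2 + 1), -2*u/sqrt(4*u^2 + 4*v^2 + 1), 1/sqrt(4*u^2 + 4*v^2 + 1)), and the second partials r_uu, r_uv, r_vv. Take dot products:
  L(u, v) = r_uu · N̂ = 0,
  M(u, v) = r_uv · N̂ = 2/sqrt(4*u^2 + 4*v^2 + 1),
  N(u, v) = r_vv · N̂ = 0.
Evaluating at (u, v) = (9/2, -3/2):
  L = 0, M = 2*sqrt(91)/91, N = 0.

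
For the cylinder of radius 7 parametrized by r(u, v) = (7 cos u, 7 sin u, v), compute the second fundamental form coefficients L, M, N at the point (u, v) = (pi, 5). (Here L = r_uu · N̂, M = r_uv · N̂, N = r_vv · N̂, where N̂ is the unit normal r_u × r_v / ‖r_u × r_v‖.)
L = -7;  M = 0;  N = 0

Compute the unit normal N̂(u, v) = (cos(u), sin(u), 0), and the second partials r_uu, r_uv, r_vv. Take dot products:
  L(u, v) = r_uu · N̂ = -7,
  M(u, v) = r_uv · N̂ = 0,
  N(u, v) = r_vv · N̂ = 0.
Evaluating at (u, v) = (pi, 5):
  L = -7, M = 0, N = 0.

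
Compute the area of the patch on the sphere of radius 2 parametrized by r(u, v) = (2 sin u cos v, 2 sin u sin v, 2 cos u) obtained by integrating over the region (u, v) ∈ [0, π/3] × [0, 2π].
Area = 4*pi

Area = ∫∫ √(EG − F²) du dv with √(EG − F²) = 4*Abs(sin(u)). Integrating over [0, π/3] × [0, 2π] gives 4*pi.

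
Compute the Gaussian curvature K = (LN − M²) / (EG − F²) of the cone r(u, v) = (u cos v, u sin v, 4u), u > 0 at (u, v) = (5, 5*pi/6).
K = 0

Coefficients of the first fundamental form: E = 17, F = 0, G = u^2.
Coefficients of the second fundamental form: L = 0, M = 0, N = 4*sqrt(17)*u^2/(17*Abs(u)).
Assemble K = (LN − M²)/(EG − F²) = 0. At (u, v) = (5, 5*pi/6): K = 0.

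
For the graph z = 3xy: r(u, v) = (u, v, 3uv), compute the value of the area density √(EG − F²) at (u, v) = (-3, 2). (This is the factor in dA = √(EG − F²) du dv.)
√(EG − F²)|_{(-3, 2)} = sqrt(118)

E = 9*v^2 + 1, F = 9*u*v, G = 9*u^2 + 1, so EG − F² = 9*u^2 + 9*v^2 + 1. Taking the positive square root: √(EG − F²) = sqrt(9*u^2 + 9*v^2 + 1). At (u, v) = (-3, 2): sqrt(118).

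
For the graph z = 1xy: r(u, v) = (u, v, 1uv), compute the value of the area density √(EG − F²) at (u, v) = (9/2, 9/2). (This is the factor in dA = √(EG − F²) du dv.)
√(EG − F²)|_{(9/2, 9/2)} = sqrt(166)/2

E = v^2 + 1, F = u*v, G = u^2 + 1, so EG − F² = u^2 + v^2 + 1. Taking the positive square root: √(EG − F²) = sqrt(u^2 + v^2 + 1). At (u, v) = (9/2, 9/2): sqrt(166)/2.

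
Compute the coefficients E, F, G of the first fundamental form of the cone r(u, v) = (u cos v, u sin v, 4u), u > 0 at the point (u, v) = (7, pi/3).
E = 17;  F = 0;  G = 49

Partials: r_u = (cos(v), sin(v), 4), r_v = (-u*sin(v), u*cos(v), 0). As functions of (u, v):
  E = r_u · r_u = 17,
  F = r_u · r_v = 0,
  G = r_v · r_v = u^2.
Evaluating at (u, v) = (7, pi/3): E = 17, F = 0, G = 49.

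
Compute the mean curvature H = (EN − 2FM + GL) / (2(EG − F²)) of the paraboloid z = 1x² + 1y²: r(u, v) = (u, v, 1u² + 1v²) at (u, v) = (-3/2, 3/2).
H = 20*sqrt(19)/361

With E = 4*u^2 + 1, F = 4*u*v, G = 4*v^2 + 1, L = 2/sqrt(4*u^2 + 4*v^2 + 1), M = 0, N = 2/sqrt(4*u^2 + 4*v^2 + 1), assemble
  H = (EN − 2FM + GL) / (2(EG − F²)) = 2*(2*u^2 + 2*v^2 + 1)/(4*u^2 + 4*v^2 + 1)^(3/2).
At (u, v) = (-3/2, 3/2): H = 20*sqrt(19)/361.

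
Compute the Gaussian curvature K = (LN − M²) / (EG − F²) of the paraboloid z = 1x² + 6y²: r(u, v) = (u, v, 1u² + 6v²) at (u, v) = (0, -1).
K = 24/21025

Coefficients of the first fundamental form: E = 4*u^2 + 1, F = 24*u*v, G = 144*v^2 + 1.
Coefficients of the second fundamental form: L = 2/sqrt(4*u^2 + 144*v^2 + 1), M = 0, N = 12/sqrt(4*u^2 + 144*v^2 + 1).
Assemble K = (LN − M²)/(EG − F²) = 24/(16*u^4 + 1152*u^2*v^2 + 8*u^2 + 20736*v^4 + 288*v^2 + 1). At (u, v) = (0, -1): K = 24/21025.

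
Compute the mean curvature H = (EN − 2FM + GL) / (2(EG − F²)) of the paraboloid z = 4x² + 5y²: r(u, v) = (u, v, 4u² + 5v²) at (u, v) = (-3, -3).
H = 927*sqrt(1477)/311647

With E = 64*u^2 + 1, F = 80*u*v, G = 100*v^2 + 1, L = 8/sqrt(64*u^2 + 100*v^2 + 1), M = 0, N = 10/sqrt(64*u^2 + 100*v^2 + 1), assemble
  H = (EN − 2FM + GL) / (2(EG − F²)) = (320*u^2 + 400*v^2 + 9)/(64*u^2 + 100*v^2 + 1)^(3/2).
At (u, v) = (-3, -3): H = 927*sqrt(1477)/311647.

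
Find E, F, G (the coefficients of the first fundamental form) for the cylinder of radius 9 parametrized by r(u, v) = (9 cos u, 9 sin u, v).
E = 81;  F = 0;  G = 1

Compute partials: r_u = (-9*sin(u), 9*cos(u), 0), r_v = (0, 0, 1). Then
  E = r_u · r_u = 81,
  F = r_u · r_v = 0,
  G = r_v · r_v = 1.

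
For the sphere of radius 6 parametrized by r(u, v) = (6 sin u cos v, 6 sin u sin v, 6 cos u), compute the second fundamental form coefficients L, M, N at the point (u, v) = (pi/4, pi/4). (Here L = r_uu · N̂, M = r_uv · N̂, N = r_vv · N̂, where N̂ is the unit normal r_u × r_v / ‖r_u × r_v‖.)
L = -6;  M = 0;  N = -3

Compute the unit normal N̂(u, v) = (sin(u)^2*cos(v)/Abs(sin(u)), sin(u)^2*sin(v)/Abs(sin(u)), sin(2*u)/(2*Abs(sin(u)))), and the second partials r_uu, r_uv, r_vv. Take dot products:
  L(u, v) = r_uu · N̂ = -6*sin(u)/Abs(sin(u)),
  M(u, v) = r_uv · N̂ = 0,
  N(u, v) = r_vv · N̂ = -6*sin(u)^3/Abs(sin(u)).
Evaluating at (u, v) = (pi/4, pi/4):
  L = -6, M = 0, N = -3.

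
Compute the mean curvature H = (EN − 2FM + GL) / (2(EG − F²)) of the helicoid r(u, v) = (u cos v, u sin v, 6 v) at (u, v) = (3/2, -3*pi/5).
H = 0

With E = 1, F = 0, G = u^2 + 36, L = 0, M = -6/sqrt(u^2 + 36), N = 0, assemble
  H = (EN − 2FM + GL) / (2(EG − F²)) = 0.
At (u, v) = (3/2, -3*pi/5): H = 0.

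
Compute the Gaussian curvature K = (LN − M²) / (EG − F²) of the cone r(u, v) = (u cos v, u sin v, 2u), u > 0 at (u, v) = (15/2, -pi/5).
K = 0

Coefficients of the first fundamental form: E = 5, F = 0, G = u^2.
Coefficients of the second fundamental form: L = 0, M = 0, N = 2*sqrt(5)*u^2/(5*Abs(u)).
Assemble K = (LN − M²)/(EG − F²) = 0. At (u, v) = (15/2, -pi/5): K = 0.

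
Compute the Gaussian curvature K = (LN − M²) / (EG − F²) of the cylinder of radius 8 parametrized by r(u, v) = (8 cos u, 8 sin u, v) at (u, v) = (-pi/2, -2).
K = 0

Coefficients of the first fundamental form: E = 64, F = 0, G = 1.
Coefficients of the second fundamental form: L = -8, M = 0, N = 0.
Assemble K = (LN − M²)/(EG − F²) = 0. At (u, v) = (-pi/2, -2): K = 0.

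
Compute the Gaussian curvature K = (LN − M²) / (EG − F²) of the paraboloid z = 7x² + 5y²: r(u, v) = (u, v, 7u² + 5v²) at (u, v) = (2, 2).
K = 28/280845

Coefficients of the first fundamental form: E = 196*u^2 + 1, F = 140*u*v, G = 100*v^2 + 1.
Coefficients of the second fundamental form: L = 14/sqrt(196*u^2 + 100*v^2 + 1), M = 0, N = 10/sqrt(196*u^2 + 100*v^2 + 1).
Assemble K = (LN − M²)/(EG − F²) = 140/(38416*u^4 + 39200*u^2*v^2 + 392*u^2 + 10000*v^4 + 200*v^2 + 1). At (u, v) = (2, 2): K = 28/280845.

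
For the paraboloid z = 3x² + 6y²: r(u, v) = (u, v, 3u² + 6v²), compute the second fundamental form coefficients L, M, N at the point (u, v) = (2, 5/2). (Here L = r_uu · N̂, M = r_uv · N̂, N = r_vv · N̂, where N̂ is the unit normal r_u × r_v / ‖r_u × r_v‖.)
L = 6*sqrt(1045)/1045;  M = 0;  N = 12*sqrt(1045)/1045

Compute the unit normal N̂(u, v) = (-6*u/sqrt(36*u^2 + 144*v^2 + 1), -12*v/sqrt(36*u^2 + 144*v^2 + 1), 1/sqrt(36*u^2 + 144*v^2 + 1)), and the second partials r_uu, r_uv, r_vv. Take dot products:
  L(u, v) = r_uu · N̂ = 6/sqrt(36*u^2 + 144*v^2 + 1),
  M(u, v) = r_uv · N̂ = 0,
  N(u, v) = r_vv · N̂ = 12/sqrt(36*u^2 + 144*v^2 + 1).
Evaluating at (u, v) = (2, 5/2):
  L = 6*sqrt(1045)/1045, M = 0, N = 12*sqrt(1045)/1045.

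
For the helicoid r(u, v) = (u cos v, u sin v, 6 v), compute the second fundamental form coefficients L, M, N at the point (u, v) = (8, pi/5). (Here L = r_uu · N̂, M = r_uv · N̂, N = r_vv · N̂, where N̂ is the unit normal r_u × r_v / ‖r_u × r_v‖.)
L = 0;  M = -3/5;  N = 0

Compute the unit normal N̂(u, v) = (6*sin(v)/sqrt(u^2 + 36), -6*cos(v)/sqrt(u^2 + 36), u/sqrt(u^2 + 36)), and the second partials r_uu, r_uv, r_vv. Take dot products:
  L(u, v) = r_uu · N̂ = 0,
  M(u, v) = r_uv · N̂ = -6/sqrt(u^2 + 36),
  N(u, v) = r_vv · N̂ = 0.
Evaluating at (u, v) = (8, pi/5):
  L = 0, M = -3/5, N = 0.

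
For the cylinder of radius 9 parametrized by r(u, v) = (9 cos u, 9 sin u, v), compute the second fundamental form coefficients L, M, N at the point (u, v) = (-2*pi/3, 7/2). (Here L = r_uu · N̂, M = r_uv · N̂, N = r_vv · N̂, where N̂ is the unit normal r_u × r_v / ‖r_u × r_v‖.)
L = -9;  M = 0;  N = 0

Compute the unit normal N̂(u, v) = (cos(u), sin(u), 0), and the second partials r_uu, r_uv, r_vv. Take dot products:
  L(u, v) = r_uu · N̂ = -9,
  M(u, v) = r_uv · N̂ = 0,
  N(u, v) = r_vv · N̂ = 0.
Evaluating at (u, v) = (-2*pi/3, 7/2):
  L = -9, M = 0, N = 0.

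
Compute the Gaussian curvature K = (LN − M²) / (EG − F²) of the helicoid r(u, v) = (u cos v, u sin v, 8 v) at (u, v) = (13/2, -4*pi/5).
K = -1024/180625

Coefficients of the first fundamental form: E = 1, F = 0, G = u^2 + 64.
Coefficients of the second fundamental form: L = 0, M = -8/sqrt(u^2 + 64), N = 0.
Assemble K = (LN − M²)/(EG − F²) = -64/(u^2 + 64)^2. At (u, v) = (13/2, -4*pi/5): K = -1024/180625.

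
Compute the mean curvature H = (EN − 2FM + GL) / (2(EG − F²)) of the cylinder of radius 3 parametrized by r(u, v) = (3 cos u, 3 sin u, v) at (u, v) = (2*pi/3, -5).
H = -1/6

With E = 9, F = 0, G = 1, L = -3, M = 0, N = 0, assemble
  H = (EN − 2FM + GL) / (2(EG − F²)) = -1/6.
At (u, v) = (2*pi/3, -5): H = -1/6.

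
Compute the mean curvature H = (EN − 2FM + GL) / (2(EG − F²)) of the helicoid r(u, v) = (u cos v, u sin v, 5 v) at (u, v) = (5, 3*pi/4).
H = 0

With E = 1, F = 0, G = u^2 + 25, L = 0, M = -5/sqrt(u^2 + 25), N = 0, assemble
  H = (EN − 2FM + GL) / (2(EG − F²)) = 0.
At (u, v) = (5, 3*pi/4): H = 0.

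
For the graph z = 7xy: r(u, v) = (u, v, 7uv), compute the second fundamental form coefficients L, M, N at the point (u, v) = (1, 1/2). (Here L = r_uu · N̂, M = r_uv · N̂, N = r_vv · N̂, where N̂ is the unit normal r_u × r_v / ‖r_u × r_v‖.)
L = 0;  M = 14*sqrt(249)/249;  N = 0

Compute the unit normal N̂(u, v) = (-7*v/sqrt(49*u^2 + 49*v^2 + 1), -7*u/sqrt(49*u^2 + 49*v^2 + 1), 1/sqrt(49*u^2 + 49*v^2 + 1)), and the second partials r_uu, r_uv, r_vv. Take dot products:
  L(u, v) = r_uu · N̂ = 0,
  M(u, v) = r_uv · N̂ = 7/sqrt(49*u^2 + 49*v^2 + 1),
  N(u, v) = r_vv · N̂ = 0.
Evaluating at (u, v) = (1, 1/2):
  L = 0, M = 14*sqrt(249)/249, N = 0.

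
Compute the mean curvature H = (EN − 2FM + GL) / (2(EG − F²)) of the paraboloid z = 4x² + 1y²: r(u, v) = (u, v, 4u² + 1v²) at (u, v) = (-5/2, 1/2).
H = 409*sqrt(402)/161604

With E = 64*u^2 + 1, F = 16*u*v, G = 4*v^2 + 1, L = 8/sqrt(64*u^2 + 4*v^2 + 1), M = 0, N = 2/sqrt(64*u^2 + 4*v^2 + 1), assemble
  H = (EN − 2FM + GL) / (2(EG − F²)) = (64*u^2 + 16*v^2 + 5)/(64*u^2 + 4*v^2 + 1)^(3/2).
At (u, v) = (-5/2, 1/2): H = 409*sqrt(402)/161604.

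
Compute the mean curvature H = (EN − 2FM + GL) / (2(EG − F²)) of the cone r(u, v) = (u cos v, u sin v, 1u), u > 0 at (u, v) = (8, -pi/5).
H = sqrt(2)/32

With E = 2, F = 0, G = u^2, L = 0, M = 0, N = sqrt(2)*u^2/(2*Abs(u)), assemble
  H = (EN − 2FM + GL) / (2(EG − F²)) = sqrt(2)/(4*Abs(u)).
At (u, v) = (8, -pi/5): H = sqrt(2)/32.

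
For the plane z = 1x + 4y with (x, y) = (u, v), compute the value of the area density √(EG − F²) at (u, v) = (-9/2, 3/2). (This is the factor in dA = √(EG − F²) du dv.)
√(EG − F²)|_{(-9/2, 3/2)} = 3*sqrt(2)

E = 2, F = 4, G = 17, so EG − F² = 18. Taking the positive square root: √(EG − F²) = 3*sqrt(2). At (u, v) = (-9/2, 3/2): 3*sqrt(2).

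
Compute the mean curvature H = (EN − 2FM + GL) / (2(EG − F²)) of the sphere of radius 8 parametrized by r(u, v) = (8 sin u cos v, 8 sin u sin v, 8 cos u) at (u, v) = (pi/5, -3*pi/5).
H = -1/8

With E = 64, F = 0, G = 64*sin(u)^2, L = -8*sin(u)/Abs(sin(u)), M = 0, N = -8*sin(u)^3/Abs(sin(u)), assemble
  H = (EN − 2FM + GL) / (2(EG − F²)) = -sin(u)/(8*Abs(sin(u))).
At (u, v) = (pi/5, -3*pi/5): H = -1/8.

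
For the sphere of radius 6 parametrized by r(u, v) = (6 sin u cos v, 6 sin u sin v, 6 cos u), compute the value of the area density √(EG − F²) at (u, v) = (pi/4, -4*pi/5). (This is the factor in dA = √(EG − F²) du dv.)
√(EG − F²)|_{(pi/4, -4*pi/5)} = 18*sqrt(2)

E = 36, F = 0, G = 36*sin(u)^2, so EG − F² = 1296*sin(u)^2. Taking the positive square root: √(EG − F²) = 36*Abs(sin(u)). At (u, v) = (pi/4, -4*pi/5): 18*sqrt(2).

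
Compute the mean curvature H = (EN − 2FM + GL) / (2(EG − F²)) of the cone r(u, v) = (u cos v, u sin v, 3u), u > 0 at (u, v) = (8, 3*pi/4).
H = 3*sqrt(10)/160

With E = 10, F = 0, G = u^2, L = 0, M = 0, N = 3*sqrt(10)*u^2/(10*Abs(u)), assemble
  H = (EN − 2FM + GL) / (2(EG − F²)) = 3*sqrt(10)/(20*Abs(u)).
At (u, v) = (8, 3*pi/4): H = 3*sqrt(10)/160.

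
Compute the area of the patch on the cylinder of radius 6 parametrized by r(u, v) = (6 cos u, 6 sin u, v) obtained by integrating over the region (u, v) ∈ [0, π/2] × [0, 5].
Area = 15*pi

Area = ∫∫ √(EG − F²) du dv with √(EG − F²) = 6. Integrating over [0, π/2] × [0, 5] gives 15*pi.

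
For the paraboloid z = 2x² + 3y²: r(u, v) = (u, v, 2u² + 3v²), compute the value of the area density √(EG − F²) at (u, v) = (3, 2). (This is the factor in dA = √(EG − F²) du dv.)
√(EG − F²)|_{(3, 2)} = 17

E = 16*u^2 + 1, F = 24*u*v, G = 36*v^2 + 1, so EG − F² = 16*u^2 + 36*v^2 + 1. Taking the positive square root: √(EG − F²) = sqrt(16*u^2 + 36*v^2 + 1). At (u, v) = (3, 2): 17.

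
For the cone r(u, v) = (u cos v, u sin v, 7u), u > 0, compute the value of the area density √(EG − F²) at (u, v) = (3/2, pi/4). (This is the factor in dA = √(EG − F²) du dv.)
√(EG − F²)|_{(3/2, pi/4)} = 15*sqrt(2)/2

E = 50, F = 0, G = u^2, so EG − F² = 50*u^2. Taking the positive square root: √(EG − F²) = 5*sqrt(2)*Abs(u). At (u, v) = (3/2, pi/4): 15*sqrt(2)/2.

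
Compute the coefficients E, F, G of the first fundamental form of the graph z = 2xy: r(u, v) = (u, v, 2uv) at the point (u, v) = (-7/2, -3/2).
E = 10;  F = 21;  G = 50

Partials: r_u = (1, 0, 2*v), r_v = (0, 1, 2*u). As functions of (u, v):
  E = r_u · r_u = 4*v^2 + 1,
  F = r_u · r_v = 4*u*v,
  G = r_v · r_v = 4*u^2 + 1.
Evaluating at (u, v) = (-7/2, -3/2): E = 10, F = 21, G = 50.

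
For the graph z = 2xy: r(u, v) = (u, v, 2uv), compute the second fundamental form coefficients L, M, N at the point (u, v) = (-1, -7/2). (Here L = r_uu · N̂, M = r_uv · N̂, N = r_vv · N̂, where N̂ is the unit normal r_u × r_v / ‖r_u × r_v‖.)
L = 0;  M = sqrt(6)/9;  N = 0

Compute the unit normal N̂(u, v) = (-2*v/sqrt(4*u^2 + 4*v^2 + 1), -2*u/sqrt(4*u^2 + 4*v^2 + 1), 1/sqrt(4*u^2 + 4*v^2 + 1)), and the second partials r_uu, r_uv, r_vv. Take dot products:
  L(u, v) = r_uu · N̂ = 0,
  M(u, v) = r_uv · N̂ = 2/sqrt(4*u^2 + 4*v^2 + 1),
  N(u, v) = r_vv · N̂ = 0.
Evaluating at (u, v) = (-1, -7/2):
  L = 0, M = sqrt(6)/9, N = 0.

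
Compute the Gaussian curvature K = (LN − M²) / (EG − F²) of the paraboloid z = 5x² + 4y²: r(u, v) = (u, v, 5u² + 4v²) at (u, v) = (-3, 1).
K = 16/186245

Coefficients of the first fundamental form: E = 100*u^2 + 1, F = 80*u*v, G = 64*v^2 + 1.
Coefficients of the second fundamental form: L = 10/sqrt(100*u^2 + 64*v^2 + 1), M = 0, N = 8/sqrt(100*u^2 + 64*v^2 + 1).
Assemble K = (LN − M²)/(EG − F²) = 80/(10000*u^4 + 12800*u^2*v^2 + 200*u^2 + 4096*v^4 + 128*v^2 + 1). At (u, v) = (-3, 1): K = 16/186245.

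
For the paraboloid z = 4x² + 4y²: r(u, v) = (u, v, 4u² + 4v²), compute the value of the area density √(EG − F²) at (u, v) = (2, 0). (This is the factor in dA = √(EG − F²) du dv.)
√(EG − F²)|_{(2, 0)} = sqrt(257)

E = 64*u^2 + 1, F = 64*u*v, G = 64*v^2 + 1, so EG − F² = 64*u^2 + 64*v^2 + 1. Taking the positive square root: √(EG − F²) = sqrt(64*u^2 + 64*v^2 + 1). At (u, v) = (2, 0): sqrt(257).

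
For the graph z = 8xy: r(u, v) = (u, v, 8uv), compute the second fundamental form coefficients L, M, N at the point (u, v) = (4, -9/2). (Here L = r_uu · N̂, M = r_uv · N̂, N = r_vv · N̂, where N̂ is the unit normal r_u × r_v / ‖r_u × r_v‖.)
L = 0;  M = 8*sqrt(2321)/2321;  N = 0

Compute the unit normal N̂(u, v) = (-8*v/sqrt(64*u^2 + 64*v^2 + 1), -8*u/sqrt(64*u^2 + 64*v^2 + 1), 1/sqrt(64*u^2 + 64*v^2 + 1)), and the second partials r_uu, r_uv, r_vv. Take dot products:
  L(u, v) = r_uu · N̂ = 0,
  M(u, v) = r_uv · N̂ = 8/sqrt(64*u^2 + 64*v^2 + 1),
  N(u, v) = r_vv · N̂ = 0.
Evaluating at (u, v) = (4, -9/2):
  L = 0, M = 8*sqrt(2321)/2321, N = 0.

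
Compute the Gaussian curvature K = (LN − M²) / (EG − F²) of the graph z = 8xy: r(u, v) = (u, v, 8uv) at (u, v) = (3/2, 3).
K = -64/519841

Coefficients of the first fundamental form: E = 64*v^2 + 1, F = 64*u*v, G = 64*u^2 + 1.
Coefficients of the second fundamental form: L = 0, M = 8/sqrt(64*u^2 + 64*v^2 + 1), N = 0.
Assemble K = (LN − M²)/(EG − F²) = -64/(4096*u^4 + 8192*u^2*v^2 + 128*u^2 + 4096*v^4 + 128*v^2 + 1). At (u, v) = (3/2, 3): K = -64/519841.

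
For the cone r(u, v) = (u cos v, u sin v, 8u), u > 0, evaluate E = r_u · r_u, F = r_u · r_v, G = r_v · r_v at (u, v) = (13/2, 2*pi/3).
E = 65;  F = 0;  G = 169/4

Partials: r_u = (cos(v), sin(v), 8), r_v = (-u*sin(v), u*cos(v), 0). As functions of (u, v):
  E = r_u · r_u = 65,
  F = r_u · r_v = 0,
  G = r_v · r_v = u^2.
Evaluating at (u, v) = (13/2, 2*pi/3): E = 65, F = 0, G = 169/4.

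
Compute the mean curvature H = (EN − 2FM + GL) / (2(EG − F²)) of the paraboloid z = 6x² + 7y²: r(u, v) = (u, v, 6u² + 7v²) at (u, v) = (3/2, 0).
H = 2281*sqrt(13)/21125

With E = 144*u^2 + 1, F = 168*u*v, G = 196*v^2 + 1, L = 12/sqrt(144*u^2 + 196*v^2 + 1), M = 0, N = 14/sqrt(144*u^2 + 196*v^2 + 1), assemble
  H = (EN − 2FM + GL) / (2(EG − F²)) = (1008*u^2 + 1176*v^2 + 13)/(144*u^2 + 196*v^2 + 1)^(3/2).
At (u, v) = (3/2, 0): H = 2281*sqrt(13)/21125.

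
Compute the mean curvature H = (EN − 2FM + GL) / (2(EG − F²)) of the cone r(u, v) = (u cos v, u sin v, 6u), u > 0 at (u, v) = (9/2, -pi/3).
H = 2*sqrt(37)/111

With E = 37, F = 0, G = u^2, L = 0, M = 0, N = 6*sqrt(37)*u^2/(37*Abs(u)), assemble
  H = (EN − 2FM + GL) / (2(EG − F²)) = 3*sqrt(37)/(37*Abs(u)).
At (u, v) = (9/2, -pi/3): H = 2*sqrt(37)/111.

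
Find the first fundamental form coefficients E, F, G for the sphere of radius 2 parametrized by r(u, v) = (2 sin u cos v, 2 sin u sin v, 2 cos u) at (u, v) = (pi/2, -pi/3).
E = 4;  F = 0;  G = 4

Partials: r_u = (2*cos(u)*cos(v), 2*sin(v)*cos(u), -2*sin(u)), r_v = (-2*sin(u)*sin(v), 2*sin(u)*cos(v), 0). As functions of (u, v):
  E = r_u · r_u = 4,
  F = r_u · r_v = 0,
  G = r_v · r_v = 4*sin(u)^2.
Evaluating at (u, v) = (pi/2, -pi/3): E = 4, F = 0, G = 4.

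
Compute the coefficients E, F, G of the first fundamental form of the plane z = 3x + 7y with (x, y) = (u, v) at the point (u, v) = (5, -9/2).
E = 10;  F = 21;  G = 50

Partials: r_u = (1, 0, 3), r_v = (0, 1, 7). As functions of (u, v):
  E = r_u · r_u = 10,
  F = r_u · r_v = 21,
  G = r_v · r_v = 50.
Evaluating at (u, v) = (5, -9/2): E = 10, F = 21, G = 50.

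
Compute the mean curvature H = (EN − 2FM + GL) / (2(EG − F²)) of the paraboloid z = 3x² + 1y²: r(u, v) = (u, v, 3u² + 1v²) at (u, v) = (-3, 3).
H = 436/6859

With E = 36*u^2 + 1, F = 12*u*v, G = 4*v^2 + 1, L = 6/sqrt(36*u^2 + 4*v^2 + 1), M = 0, N = 2/sqrt(36*u^2 + 4*v^2 + 1), assemble
  H = (EN − 2FM + GL) / (2(EG − F²)) = 4*(9*u^2 + 3*v^2 + 1)/(36*u^2 + 4*v^2 + 1)^(3/2).
At (u, v) = (-3, 3): H = 436/6859.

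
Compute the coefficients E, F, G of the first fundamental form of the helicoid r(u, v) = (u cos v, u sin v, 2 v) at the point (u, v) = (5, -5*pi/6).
E = 1;  F = 0;  G = 29

Partials: r_u = (cos(v), sin(v), 0), r_v = (-u*sin(v), u*cos(v), 2). As functions of (u, v):
  E = r_u · r_u = 1,
  F = r_u · r_v = 0,
  G = r_v · r_v = u^2 + 4.
Evaluating at (u, v) = (5, -5*pi/6): E = 1, F = 0, G = 29.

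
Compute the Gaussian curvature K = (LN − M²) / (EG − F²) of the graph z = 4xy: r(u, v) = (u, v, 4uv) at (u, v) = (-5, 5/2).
K = -16/251001

Coefficients of the first fundamental form: E = 16*v^2 + 1, F = 16*u*v, G = 16*u^2 + 1.
Coefficients of the second fundamental form: L = 0, M = 4/sqrt(16*u^2 + 16*v^2 + 1), N = 0.
Assemble K = (LN − M²)/(EG − F²) = -16/(256*u^4 + 512*u^2*v^2 + 32*u^2 + 256*v^4 + 32*v^2 + 1). At (u, v) = (-5, 5/2): K = -16/251001.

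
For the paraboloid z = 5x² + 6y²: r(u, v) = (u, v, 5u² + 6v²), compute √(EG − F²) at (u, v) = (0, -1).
√(EG − F²)|_{(0, -1)} = sqrt(145)

E = 100*u^2 + 1, F = 120*u*v, G = 144*v^2 + 1; EG − F² = 100*u^2 + 144*v^2 + 1; √(EG − F²) = sqrt(100*u^2 + 144*v^2 + 1). At the given point: sqrt(145).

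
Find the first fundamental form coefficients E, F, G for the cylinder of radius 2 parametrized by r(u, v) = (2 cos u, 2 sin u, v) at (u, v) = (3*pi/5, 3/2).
E = 4;  F = 0;  G = 1

Partials: r_u = (-2*sin(u), 2*cos(u), 0), r_v = (0, 0, 1). As functions of (u, v):
  E = r_u · r_u = 4,
  F = r_u · r_v = 0,
  G = r_v · r_v = 1.
Evaluating at (u, v) = (3*pi/5, 3/2): E = 4, F = 0, G = 1.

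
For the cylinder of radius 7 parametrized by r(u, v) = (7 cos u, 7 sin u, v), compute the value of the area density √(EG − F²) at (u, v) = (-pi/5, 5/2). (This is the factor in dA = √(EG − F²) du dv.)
√(EG − F²)|_{(-pi/5, 5/2)} = 7

E = 49, F = 0, G = 1, so EG − F² = 49. Taking the positive square root: √(EG − F²) = 7. At (u, v) = (-pi/5, 5/2): 7.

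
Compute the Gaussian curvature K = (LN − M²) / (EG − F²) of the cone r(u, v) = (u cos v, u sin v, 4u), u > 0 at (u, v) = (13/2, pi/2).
K = 0

Coefficients of the first fundamental form: E = 17, F = 0, G = u^2.
Coefficients of the second fundamental form: L = 0, M = 0, N = 4*sqrt(17)*u^2/(17*Abs(u)).
Assemble K = (LN − M²)/(EG − F²) = 0. At (u, v) = (13/2, pi/2): K = 0.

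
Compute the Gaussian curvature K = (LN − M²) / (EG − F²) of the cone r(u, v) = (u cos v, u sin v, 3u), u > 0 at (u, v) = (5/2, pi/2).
K = 0

Coefficients of the first fundamental form: E = 10, F = 0, G = u^2.
Coefficients of the second fundamental form: L = 0, M = 0, N = 3*sqrt(10)*u^2/(10*Abs(u)).
Assemble K = (LN − M²)/(EG − F²) = 0. At (u, v) = (5/2, pi/2): K = 0.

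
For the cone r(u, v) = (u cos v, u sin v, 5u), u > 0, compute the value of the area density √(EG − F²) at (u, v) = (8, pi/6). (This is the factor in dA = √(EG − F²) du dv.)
√(EG − F²)|_{(8, pi/6)} = 8*sqrt(26)

E = 26, F = 0, G = u^2, so EG − F² = 26*u^2. Taking the positive square root: √(EG − F²) = sqrt(26)*Abs(u). At (u, v) = (8, pi/6): 8*sqrt(26).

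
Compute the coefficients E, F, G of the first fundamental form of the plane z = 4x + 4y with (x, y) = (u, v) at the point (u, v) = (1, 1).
E = 17;  F = 16;  G = 17

Partials: r_u = (1, 0, 4), r_v = (0, 1, 4). As functions of (u, v):
  E = r_u · r_u = 17,
  F = r_u · r_v = 16,
  G = r_v · r_v = 17.
Evaluating at (u, v) = (1, 1): E = 17, F = 16, G = 17.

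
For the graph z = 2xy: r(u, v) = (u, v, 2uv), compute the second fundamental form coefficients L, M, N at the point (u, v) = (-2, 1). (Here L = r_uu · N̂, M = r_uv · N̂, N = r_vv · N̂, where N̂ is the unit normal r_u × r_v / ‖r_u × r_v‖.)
L = 0;  M = 2*sqrt(21)/21;  N = 0

Compute the unit normal N̂(u, v) = (-2*v/sqrt(4*u^2 + 4*v^2 + 1), -2*u/sqrt(4*u^2 + 4*v^2 + 1), 1/sqrt(4*u^2 + 4*v^2 + 1)), and the second partials r_uu, r_uv, r_vv. Take dot products:
  L(u, v) = r_uu · N̂ = 0,
  M(u, v) = r_uv · N̂ = 2/sqrt(4*u^2 + 4*v^2 + 1),
  N(u, v) = r_vv · N̂ = 0.
Evaluating at (u, v) = (-2, 1):
  L = 0, M = 2*sqrt(21)/21, N = 0.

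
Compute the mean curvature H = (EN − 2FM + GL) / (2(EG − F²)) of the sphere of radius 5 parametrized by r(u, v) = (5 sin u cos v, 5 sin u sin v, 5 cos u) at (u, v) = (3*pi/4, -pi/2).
H = -1/5

With E = 25, F = 0, G = 25*sin(u)^2, L = -5*sin(u)/Abs(sin(u)), M = 0, N = -5*sin(u)^3/Abs(sin(u)), assemble
  H = (EN − 2FM + GL) / (2(EG − F²)) = -sin(u)/(5*Abs(sin(u))).
At (u, v) = (3*pi/4, -pi/2): H = -1/5.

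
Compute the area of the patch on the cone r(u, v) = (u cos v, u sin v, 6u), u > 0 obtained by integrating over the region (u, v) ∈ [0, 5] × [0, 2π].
Area = 25*sqrt(37)*pi

Area = ∫∫ √(EG − F²) du dv with √(EG − F²) = sqrt(37)*Abs(u). Integrating over [0, 5] × [0, 2π] gives 25*sqrt(37)*pi.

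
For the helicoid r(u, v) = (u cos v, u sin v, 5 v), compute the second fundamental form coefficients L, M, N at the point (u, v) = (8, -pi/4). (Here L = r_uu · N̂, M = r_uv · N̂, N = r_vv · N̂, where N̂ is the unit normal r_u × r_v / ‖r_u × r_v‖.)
L = 0;  M = -5*sqrt(89)/89;  N = 0

Compute the unit normal N̂(u, v) = (5*sin(v)/sqrt(u^2 + 25), -5*cos(v)/sqrt(u^2 + 25), u/sqrt(u^2 + 25)), and the second partials r_uu, r_uv, r_vv. Take dot products:
  L(u, v) = r_uu · N̂ = 0,
  M(u, v) = r_uv · N̂ = -5/sqrt(u^2 + 25),
  N(u, v) = r_vv · N̂ = 0.
Evaluating at (u, v) = (8, -pi/4):
  L = 0, M = -5*sqrt(89)/89, N = 0.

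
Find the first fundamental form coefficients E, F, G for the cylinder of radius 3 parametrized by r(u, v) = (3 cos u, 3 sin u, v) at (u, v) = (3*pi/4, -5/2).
E = 9;  F = 0;  G = 1

Partials: r_u = (-3*sin(u), 3*cos(u), 0), r_v = (0, 0, 1). As functions of (u, v):
  E = r_u · r_u = 9,
  F = r_u · r_v = 0,
  G = r_v · r_v = 1.
Evaluating at (u, v) = (3*pi/4, -5/2): E = 9, F = 0, G = 1.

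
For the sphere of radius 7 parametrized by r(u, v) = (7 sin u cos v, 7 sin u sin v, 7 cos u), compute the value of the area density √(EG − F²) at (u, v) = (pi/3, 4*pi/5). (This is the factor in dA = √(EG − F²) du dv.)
√(EG − F²)|_{(pi/3, 4*pi/5)} = 49*sqrt(3)/2

E = 49, F = 0, G = 49*sin(u)^2, so EG − F² = 2401*sin(u)^2. Taking the positive square root: √(EG − F²) = 49*Abs(sin(u)). At (u, v) = (pi/3, 4*pi/5): 49*sqrt(3)/2.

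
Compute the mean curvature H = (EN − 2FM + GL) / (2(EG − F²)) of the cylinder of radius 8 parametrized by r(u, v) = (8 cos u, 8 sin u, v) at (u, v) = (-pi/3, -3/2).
H = -1/16

With E = 64, F = 0, G = 1, L = -8, M = 0, N = 0, assemble
  H = (EN − 2FM + GL) / (2(EG − F²)) = -1/16.
At (u, v) = (-pi/3, -3/2): H = -1/16.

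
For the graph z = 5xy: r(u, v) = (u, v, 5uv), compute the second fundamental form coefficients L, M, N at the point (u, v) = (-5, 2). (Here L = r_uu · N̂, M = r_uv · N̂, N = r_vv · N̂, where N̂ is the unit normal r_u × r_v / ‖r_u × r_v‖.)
L = 0;  M = 5*sqrt(6)/66;  N = 0

Compute the unit normal N̂(u, v) = (-5*v/sqrt(25*u^2 + 25*v^2 + 1), -5*u/sqrt(25*u^2 + 25*v^2 + 1), 1/sqrt(25*u^2 + 25*v^2 + 1)), and the second partials r_uu, r_uv, r_vv. Take dot products:
  L(u, v) = r_uu · N̂ = 0,
  M(u, v) = r_uv · N̂ = 5/sqrt(25*u^2 + 25*v^2 + 1),
  N(u, v) = r_vv · N̂ = 0.
Evaluating at (u, v) = (-5, 2):
  L = 0, M = 5*sqrt(6)/66, N = 0.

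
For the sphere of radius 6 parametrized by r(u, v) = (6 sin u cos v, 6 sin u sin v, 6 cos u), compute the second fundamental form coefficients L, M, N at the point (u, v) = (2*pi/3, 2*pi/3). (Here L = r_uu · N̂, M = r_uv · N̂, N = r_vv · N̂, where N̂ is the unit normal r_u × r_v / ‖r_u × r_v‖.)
L = -6;  M = 0;  N = -9/2

Compute the unit normal N̂(u, v) = (sin(u)^2*cos(v)/Abs(sin(u)), sin(u)^2*sin(v)/Abs(sin(u)), sin(2*u)/(2*Abs(sin(u)))), and the second partials r_uu, r_uv, r_vv. Take dot products:
  L(u, v) = r_uu · N̂ = -6*sin(u)/Abs(sin(u)),
  M(u, v) = r_uv · N̂ = 0,
  N(u, v) = r_vv · N̂ = -6*sin(u)^3/Abs(sin(u)).
Evaluating at (u, v) = (2*pi/3, 2*pi/3):
  L = -6, M = 0, N = -9/2.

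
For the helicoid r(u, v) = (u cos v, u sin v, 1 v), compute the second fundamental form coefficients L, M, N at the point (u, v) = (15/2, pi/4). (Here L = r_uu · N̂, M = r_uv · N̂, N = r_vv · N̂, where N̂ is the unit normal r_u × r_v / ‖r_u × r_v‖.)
L = 0;  M = -2*sqrt(229)/229;  N = 0

Compute the unit normal N̂(u, v) = (sin(v)/sqrt(u^2 + 1), -cos(v)/sqrt(u^2 + 1), u/sqrt(u^2 + 1)), and the second partials r_uu, r_uv, r_vv. Take dot products:
  L(u, v) = r_uu · N̂ = 0,
  M(u, v) = r_uv · N̂ = -1/sqrt(u^2 + 1),
  N(u, v) = r_vv · N̂ = 0.
Evaluating at (u, v) = (15/2, pi/4):
  L = 0, M = -2*sqrt(229)/229, N = 0.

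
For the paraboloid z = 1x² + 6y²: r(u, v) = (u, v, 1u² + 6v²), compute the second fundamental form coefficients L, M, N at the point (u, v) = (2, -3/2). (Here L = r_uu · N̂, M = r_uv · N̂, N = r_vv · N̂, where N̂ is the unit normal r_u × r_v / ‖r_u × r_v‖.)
L = 2*sqrt(341)/341;  M = 0;  N = 12*sqrt(341)/341

Compute the unit normal N̂(u, v) = (-2*u/sqrt(4*u^2 + 144*v^2 + 1), -12*v/sqrt(4*u^2 + 144*v^2 + 1), 1/sqrt(4*u^2 + 144*v^2 + 1)), and the second partials r_uu, r_uv, r_vv. Take dot products:
  L(u, v) = r_uu · N̂ = 2/sqrt(4*u^2 + 144*v^2 + 1),
  M(u, v) = r_uv · N̂ = 0,
  N(u, v) = r_vv · N̂ = 12/sqrt(4*u^2 + 144*v^2 + 1).
Evaluating at (u, v) = (2, -3/2):
  L = 2*sqrt(341)/341, M = 0, N = 12*sqrt(341)/341.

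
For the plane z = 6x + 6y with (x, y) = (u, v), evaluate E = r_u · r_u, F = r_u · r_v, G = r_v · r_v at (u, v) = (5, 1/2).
E = 37;  F = 36;  G = 37

Partials: r_u = (1, 0, 6), r_v = (0, 1, 6). As functions of (u, v):
  E = r_u · r_u = 37,
  F = r_u · r_v = 36,
  G = r_v · r_v = 37.
Evaluating at (u, v) = (5, 1/2): E = 37, F = 36, G = 37.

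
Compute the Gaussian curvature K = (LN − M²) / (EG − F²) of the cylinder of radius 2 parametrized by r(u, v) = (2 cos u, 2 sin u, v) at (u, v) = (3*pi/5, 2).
K = 0

Coefficients of the first fundamental form: E = 4, F = 0, G = 1.
Coefficients of the second fundamental form: L = -2, M = 0, N = 0.
Assemble K = (LN − M²)/(EG − F²) = 0. At (u, v) = (3*pi/5, 2): K = 0.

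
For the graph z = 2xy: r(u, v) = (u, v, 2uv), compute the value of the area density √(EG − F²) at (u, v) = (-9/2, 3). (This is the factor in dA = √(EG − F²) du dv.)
√(EG − F²)|_{(-9/2, 3)} = sqrt(118)

E = 4*v^2 + 1, F = 4*u*v, G = 4*u^2 + 1, so EG − F² = 4*u^2 + 4*v^2 + 1. Taking the positive square root: √(EG − F²) = sqrt(4*u^2 + 4*v^2 + 1). At (u, v) = (-9/2, 3): sqrt(118).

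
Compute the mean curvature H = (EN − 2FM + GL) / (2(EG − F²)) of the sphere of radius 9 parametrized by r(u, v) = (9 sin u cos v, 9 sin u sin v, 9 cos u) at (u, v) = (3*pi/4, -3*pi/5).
H = -1/9

With E = 81, F = 0, G = 81*sin(u)^2, L = -9*sin(u)/Abs(sin(u)), M = 0, N = -9*sin(u)^3/Abs(sin(u)), assemble
  H = (EN − 2FM + GL) / (2(EG − F²)) = -sin(u)/(9*Abs(sin(u))).
At (u, v) = (3*pi/4, -3*pi/5): H = -1/9.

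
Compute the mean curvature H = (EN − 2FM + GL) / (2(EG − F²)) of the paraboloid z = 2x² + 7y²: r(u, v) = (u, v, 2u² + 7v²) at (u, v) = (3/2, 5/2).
H = 2711*sqrt(1262)/1592644

With E = 16*u^2 + 1, F = 56*u*v, G = 196*v^2 + 1, L = 4/sqrt(16*u^2 + 196*v^2 + 1), M = 0, N = 14/sqrt(16*u^2 + 196*v^2 + 1), assemble
  H = (EN − 2FM + GL) / (2(EG − F²)) = (112*u^2 + 392*v^2 + 9)/(16*u^2 + 196*v^2 + 1)^(3/2).
At (u, v) = (3/2, 5/2): H = 2711*sqrt(1262)/1592644.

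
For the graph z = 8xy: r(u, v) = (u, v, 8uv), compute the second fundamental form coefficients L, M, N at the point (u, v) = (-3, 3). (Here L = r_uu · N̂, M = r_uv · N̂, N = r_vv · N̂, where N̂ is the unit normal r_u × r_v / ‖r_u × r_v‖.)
L = 0;  M = 8*sqrt(1153)/1153;  N = 0

Compute the unit normal N̂(u, v) = (-8*v/sqrt(64*u^2 + 64*v^2 + 1), -8*u/sqrt(64*u^2 + 64*v^2 + 1), 1/sqrt(64*u^2 + 64*v^2 + 1)), and the second partials r_uu, r_uv, r_vv. Take dot products:
  L(u, v) = r_uu · N̂ = 0,
  M(u, v) = r_uv · N̂ = 8/sqrt(64*u^2 + 64*v^2 + 1),
  N(u, v) = r_vv · N̂ = 0.
Evaluating at (u, v) = (-3, 3):
  L = 0, M = 8*sqrt(1153)/1153, N = 0.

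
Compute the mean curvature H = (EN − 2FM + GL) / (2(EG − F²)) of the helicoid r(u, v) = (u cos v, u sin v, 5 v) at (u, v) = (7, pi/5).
H = 0

With E = 1, F = 0, G = u^2 + 25, L = 0, M = -5/sqrt(u^2 + 25), N = 0, assemble
  H = (EN − 2FM + GL) / (2(EG − F²)) = 0.
At (u, v) = (7, pi/5): H = 0.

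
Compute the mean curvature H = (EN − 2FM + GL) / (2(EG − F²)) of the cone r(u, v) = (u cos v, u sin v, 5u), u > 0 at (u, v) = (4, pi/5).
H = 5*sqrt(26)/208

With E = 26, F = 0, G = u^2, L = 0, M = 0, N = 5*sqrt(26)*u^2/(26*Abs(u)), assemble
  H = (EN − 2FM + GL) / (2(EG − F²)) = 5*sqrt(26)/(52*Abs(u)).
At (u, v) = (4, pi/5): H = 5*sqrt(26)/208.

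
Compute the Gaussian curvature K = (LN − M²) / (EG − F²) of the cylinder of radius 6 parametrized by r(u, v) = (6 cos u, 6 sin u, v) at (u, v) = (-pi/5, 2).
K = 0

Coefficients of the first fundamental form: E = 36, F = 0, G = 1.
Coefficients of the second fundamental form: L = -6, M = 0, N = 0.
Assemble K = (LN − M²)/(EG − F²) = 0. At (u, v) = (-pi/5, 2): K = 0.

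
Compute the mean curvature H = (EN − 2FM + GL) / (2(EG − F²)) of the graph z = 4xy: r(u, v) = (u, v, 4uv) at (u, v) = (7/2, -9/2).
H = 1008*sqrt(521)/271441

With E = 16*v^2 + 1, F = 16*u*v, G = 16*u^2 + 1, L = 0, M = 4/sqrt(16*u^2 + 16*v^2 + 1), N = 0, assemble
  H = (EN − 2FM + GL) / (2(EG − F²)) = -64*u*v/(16*u^2 + 16*v^2 + 1)^(3/2).
At (u, v) = (7/2, -9/2): H = 1008*sqrt(521)/271441.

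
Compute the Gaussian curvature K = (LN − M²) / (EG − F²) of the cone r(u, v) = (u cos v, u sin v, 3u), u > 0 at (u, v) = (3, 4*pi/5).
K = 0

Coefficients of the first fundamental form: E = 10, F = 0, G = u^2.
Coefficients of the second fundamental form: L = 0, M = 0, N = 3*sqrt(10)*u^2/(10*Abs(u)).
Assemble K = (LN − M²)/(EG − F²) = 0. At (u, v) = (3, 4*pi/5): K = 0.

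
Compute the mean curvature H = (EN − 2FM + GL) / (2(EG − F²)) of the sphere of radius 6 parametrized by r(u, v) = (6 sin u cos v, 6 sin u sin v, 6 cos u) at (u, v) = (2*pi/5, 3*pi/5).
H = -1/6

With E = 36, F = 0, G = 36*sin(u)^2, L = -6*sin(u)/Abs(sin(u)), M = 0, N = -6*sin(u)^3/Abs(sin(u)), assemble
  H = (EN − 2FM + GL) / (2(EG − F²)) = -sin(u)/(6*Abs(sin(u))).
At (u, v) = (2*pi/5, 3*pi/5): H = -1/6.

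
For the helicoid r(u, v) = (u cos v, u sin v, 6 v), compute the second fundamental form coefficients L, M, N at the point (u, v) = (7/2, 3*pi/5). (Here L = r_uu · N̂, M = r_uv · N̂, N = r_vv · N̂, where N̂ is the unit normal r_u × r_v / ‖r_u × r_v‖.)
L = 0;  M = -12*sqrt(193)/193;  N = 0

Compute the unit normal N̂(u, v) = (6*sin(v)/sqrt(u^2 + 36), -6*cos(v)/sqrt(u^2 + 36), u/sqrt(u^2 + 36)), and the second partials r_uu, r_uv, r_vv. Take dot products:
  L(u, v) = r_uu · N̂ = 0,
  M(u, v) = r_uv · N̂ = -6/sqrt(u^2 + 36),
  N(u, v) = r_vv · N̂ = 0.
Evaluating at (u, v) = (7/2, 3*pi/5):
  L = 0, M = -12*sqrt(193)/193, N = 0.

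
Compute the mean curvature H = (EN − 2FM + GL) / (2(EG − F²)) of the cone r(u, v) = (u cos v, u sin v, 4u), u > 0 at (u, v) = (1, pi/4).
H = 2*sqrt(17)/17

With E = 17, F = 0, G = u^2, L = 0, M = 0, N = 4*sqrt(17)*u^2/(17*Abs(u)), assemble
  H = (EN − 2FM + GL) / (2(EG − F²)) = 2*sqrt(17)/(17*Abs(u)).
At (u, v) = (1, pi/4): H = 2*sqrt(17)/17.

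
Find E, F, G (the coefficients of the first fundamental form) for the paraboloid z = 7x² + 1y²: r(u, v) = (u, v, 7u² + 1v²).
E = 196*u^2 + 1;  F = 28*u*v;  G = 4*v^2 + 1

Compute partials: r_u = (1, 0, 14*u), r_v = (0, 1, 2*v). Then
  E = r_u · r_u = 196*u^2 + 1,
  F = r_u · r_v = 28*u*v,
  G = r_v · r_v = 4*v^2 + 1.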